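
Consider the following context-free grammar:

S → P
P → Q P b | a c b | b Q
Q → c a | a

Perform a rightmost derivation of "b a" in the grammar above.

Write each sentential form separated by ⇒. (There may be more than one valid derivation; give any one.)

S ⇒ P ⇒ b Q ⇒ b a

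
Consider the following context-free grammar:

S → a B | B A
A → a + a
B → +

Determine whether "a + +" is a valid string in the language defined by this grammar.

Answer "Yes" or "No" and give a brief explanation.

No - no valid derivation exists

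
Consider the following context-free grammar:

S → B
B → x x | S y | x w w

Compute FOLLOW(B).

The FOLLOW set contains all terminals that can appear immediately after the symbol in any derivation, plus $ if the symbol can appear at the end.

We compute FOLLOW(B) using the standard algorithm.
FOLLOW(S) starts with {$}.
FIRST(B) = {x}
FIRST(S) = {x}
FOLLOW(B) = {$, y}
FOLLOW(S) = {$, y}
Therefore, FOLLOW(B) = {$, y}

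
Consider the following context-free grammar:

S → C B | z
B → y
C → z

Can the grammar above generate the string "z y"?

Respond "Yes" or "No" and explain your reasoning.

Yes - a valid derivation exists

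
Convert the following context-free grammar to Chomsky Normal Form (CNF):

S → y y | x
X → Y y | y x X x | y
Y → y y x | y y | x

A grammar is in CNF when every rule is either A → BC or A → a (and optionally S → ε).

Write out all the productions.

TY → y; S → x; TX → x; X → y; Y → x; S → TY TY; X → Y TY; X → TY X0; X0 → TX X1; X1 → X TX; Y → TY X2; X2 → TY TX; Y → TY TY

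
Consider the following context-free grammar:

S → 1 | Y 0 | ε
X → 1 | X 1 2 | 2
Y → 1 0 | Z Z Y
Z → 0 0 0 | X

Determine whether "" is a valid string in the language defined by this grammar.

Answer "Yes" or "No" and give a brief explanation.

Yes - a valid derivation exists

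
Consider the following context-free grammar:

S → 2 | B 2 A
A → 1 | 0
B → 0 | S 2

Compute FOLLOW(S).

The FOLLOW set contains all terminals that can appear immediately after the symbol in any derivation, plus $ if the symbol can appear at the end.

We compute FOLLOW(S) using the standard algorithm.
FOLLOW(S) starts with {$}.
FIRST(A) = {0, 1}
FIRST(B) = {0, 2}
FIRST(S) = {0, 2}
FOLLOW(A) = {$, 2}
FOLLOW(B) = {2}
FOLLOW(S) = {$, 2}
Therefore, FOLLOW(S) = {$, 2}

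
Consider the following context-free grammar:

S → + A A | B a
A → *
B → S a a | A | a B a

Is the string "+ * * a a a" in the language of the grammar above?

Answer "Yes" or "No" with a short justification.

Yes - a valid derivation exists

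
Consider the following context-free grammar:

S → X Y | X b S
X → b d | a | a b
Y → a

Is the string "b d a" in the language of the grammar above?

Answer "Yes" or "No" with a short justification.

Yes - a valid derivation exists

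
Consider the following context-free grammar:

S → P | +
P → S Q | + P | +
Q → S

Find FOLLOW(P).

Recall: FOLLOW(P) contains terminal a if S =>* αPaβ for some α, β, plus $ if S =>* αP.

We compute FOLLOW(P) using the standard algorithm.
FOLLOW(S) starts with {$}.
FIRST(P) = {+}
FIRST(Q) = {+}
FIRST(S) = {+}
FOLLOW(P) = {$, +}
FOLLOW(Q) = {$, +}
FOLLOW(S) = {$, +}
Therefore, FOLLOW(P) = {$, +}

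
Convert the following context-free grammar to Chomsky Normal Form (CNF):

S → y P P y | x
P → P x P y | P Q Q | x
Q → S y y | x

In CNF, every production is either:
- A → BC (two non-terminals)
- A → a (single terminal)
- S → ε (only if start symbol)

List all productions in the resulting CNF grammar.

TY → y; S → x; TX → x; P → x; Q → x; S → TY X0; X0 → P X1; X1 → P TY; P → P X2; X2 → TX X3; X3 → P TY; P → P X4; X4 → Q Q; Q → S X5; X5 → TY TY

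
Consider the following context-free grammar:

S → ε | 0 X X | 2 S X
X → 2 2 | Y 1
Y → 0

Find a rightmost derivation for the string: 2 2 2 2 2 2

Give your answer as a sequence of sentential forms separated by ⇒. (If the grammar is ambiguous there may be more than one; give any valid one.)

S ⇒ 2 S X ⇒ 2 S 2 2 ⇒ 2 2 S X 2 2 ⇒ 2 2 S 2 2 2 2 ⇒ 2 2 2 2 2 2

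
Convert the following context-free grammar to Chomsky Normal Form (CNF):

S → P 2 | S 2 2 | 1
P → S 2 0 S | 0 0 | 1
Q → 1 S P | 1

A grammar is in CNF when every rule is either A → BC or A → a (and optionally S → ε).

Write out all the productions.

T2 → 2; S → 1; T0 → 0; P → 1; T1 → 1; Q → 1; S → P T2; S → S X0; X0 → T2 T2; P → S X1; X1 → T2 X2; X2 → T0 S; P → T0 T0; Q → T1 X3; X3 → S P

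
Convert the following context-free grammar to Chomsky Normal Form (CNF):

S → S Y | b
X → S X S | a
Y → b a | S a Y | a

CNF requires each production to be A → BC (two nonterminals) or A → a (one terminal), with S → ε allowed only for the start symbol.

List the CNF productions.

S → b; X → a; TB → b; TA → a; Y → a; S → S Y; X → S X0; X0 → X S; Y → TB TA; Y → S X1; X1 → TA Y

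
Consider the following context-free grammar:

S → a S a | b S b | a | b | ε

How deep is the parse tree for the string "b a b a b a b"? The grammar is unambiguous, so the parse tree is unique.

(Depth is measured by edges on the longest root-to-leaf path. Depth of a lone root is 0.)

4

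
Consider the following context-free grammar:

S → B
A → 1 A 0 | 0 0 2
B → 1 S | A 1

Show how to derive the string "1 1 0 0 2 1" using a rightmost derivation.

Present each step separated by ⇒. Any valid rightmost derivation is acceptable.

S ⇒ B ⇒ 1 S ⇒ 1 B ⇒ 1 1 S ⇒ 1 1 B ⇒ 1 1 A 1 ⇒ 1 1 0 0 2 1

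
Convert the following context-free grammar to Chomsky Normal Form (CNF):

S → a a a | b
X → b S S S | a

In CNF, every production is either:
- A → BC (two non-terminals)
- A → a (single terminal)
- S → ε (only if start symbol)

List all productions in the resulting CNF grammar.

TA → a; S → b; TB → b; X → a; S → TA X0; X0 → TA TA; X → TB X1; X1 → S X2; X2 → S S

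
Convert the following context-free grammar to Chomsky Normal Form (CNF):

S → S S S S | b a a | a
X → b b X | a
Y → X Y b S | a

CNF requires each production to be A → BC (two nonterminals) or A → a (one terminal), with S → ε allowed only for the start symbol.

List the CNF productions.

TB → b; TA → a; S → a; X → a; Y → a; S → S X0; X0 → S X1; X1 → S S; S → TB X2; X2 → TA TA; X → TB X3; X3 → TB X; Y → X X4; X4 → Y X5; X5 → TB S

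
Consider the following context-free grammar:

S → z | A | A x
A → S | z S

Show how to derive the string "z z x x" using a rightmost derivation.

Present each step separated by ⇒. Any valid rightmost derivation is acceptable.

S ⇒ A x ⇒ S x ⇒ A x x ⇒ z S x x ⇒ z z x x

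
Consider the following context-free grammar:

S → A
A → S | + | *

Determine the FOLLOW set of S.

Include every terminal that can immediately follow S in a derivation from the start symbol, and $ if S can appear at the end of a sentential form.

We compute FOLLOW(S) using the standard algorithm.
FOLLOW(S) starts with {$}.
FIRST(A) = {*, +}
FIRST(S) = {*, +}
FOLLOW(A) = {$}
FOLLOW(S) = {$}
Therefore, FOLLOW(S) = {$}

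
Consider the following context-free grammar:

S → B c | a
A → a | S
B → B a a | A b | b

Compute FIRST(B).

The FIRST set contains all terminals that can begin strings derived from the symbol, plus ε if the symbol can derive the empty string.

We compute FIRST(B) using the standard algorithm.
FIRST(A) = {a, b}
FIRST(B) = {a, b}
FIRST(S) = {a, b}
Therefore, FIRST(B) = {a, b}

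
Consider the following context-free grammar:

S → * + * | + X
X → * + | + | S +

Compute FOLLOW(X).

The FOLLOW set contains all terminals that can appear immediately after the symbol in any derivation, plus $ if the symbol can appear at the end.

We compute FOLLOW(X) using the standard algorithm.
FOLLOW(S) starts with {$}.
FIRST(S) = {*, +}
FIRST(X) = {*, +}
FOLLOW(S) = {$, +}
FOLLOW(X) = {$, +}
Therefore, FOLLOW(X) = {$, +}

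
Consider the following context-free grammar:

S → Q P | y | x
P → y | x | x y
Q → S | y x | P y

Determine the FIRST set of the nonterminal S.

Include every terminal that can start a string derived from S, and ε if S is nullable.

We compute FIRST(S) using the standard algorithm.
FIRST(P) = {x, y}
FIRST(Q) = {x, y}
FIRST(S) = {x, y}
Therefore, FIRST(S) = {x, y}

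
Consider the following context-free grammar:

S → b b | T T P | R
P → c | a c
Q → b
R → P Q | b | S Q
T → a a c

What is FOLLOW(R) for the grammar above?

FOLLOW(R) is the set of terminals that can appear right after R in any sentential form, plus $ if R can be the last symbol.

We compute FOLLOW(R) using the standard algorithm.
FOLLOW(S) starts with {$}.
FIRST(P) = {a, c}
FIRST(Q) = {b}
FIRST(R) = {a, b, c}
FIRST(S) = {a, b, c}
FIRST(T) = {a}
FOLLOW(P) = {$, b}
FOLLOW(Q) = {$, b}
FOLLOW(R) = {$, b}
FOLLOW(S) = {$, b}
FOLLOW(T) = {a, c}
Therefore, FOLLOW(R) = {$, b}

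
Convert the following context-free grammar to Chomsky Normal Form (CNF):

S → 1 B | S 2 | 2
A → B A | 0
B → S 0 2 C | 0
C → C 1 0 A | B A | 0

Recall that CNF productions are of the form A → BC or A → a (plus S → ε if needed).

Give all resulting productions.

T1 → 1; T2 → 2; S → 2; A → 0; T0 → 0; B → 0; C → 0; S → T1 B; S → S T2; A → B A; B → S X0; X0 → T0 X1; X1 → T2 C; C → C X2; X2 → T1 X3; X3 → T0 A; C → B A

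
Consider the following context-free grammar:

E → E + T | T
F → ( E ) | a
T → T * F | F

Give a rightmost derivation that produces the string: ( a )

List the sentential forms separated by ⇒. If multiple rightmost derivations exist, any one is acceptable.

E ⇒ T ⇒ F ⇒ ( E ) ⇒ ( T ) ⇒ ( F ) ⇒ ( a )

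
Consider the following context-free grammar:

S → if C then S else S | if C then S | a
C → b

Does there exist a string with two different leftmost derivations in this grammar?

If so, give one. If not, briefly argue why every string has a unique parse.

Yes - the string 'if b then a else if b then if b then a else a' has two distinct leftmost derivations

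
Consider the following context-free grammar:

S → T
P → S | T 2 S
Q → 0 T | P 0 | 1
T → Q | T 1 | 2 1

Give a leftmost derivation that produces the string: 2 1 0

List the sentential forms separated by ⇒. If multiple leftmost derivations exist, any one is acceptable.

S ⇒ T ⇒ Q ⇒ P 0 ⇒ S 0 ⇒ T 0 ⇒ 2 1 0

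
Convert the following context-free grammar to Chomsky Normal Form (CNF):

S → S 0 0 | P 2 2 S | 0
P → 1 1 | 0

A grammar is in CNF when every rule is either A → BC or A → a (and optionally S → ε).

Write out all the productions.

T0 → 0; T2 → 2; S → 0; T1 → 1; P → 0; S → S X0; X0 → T0 T0; S → P X1; X1 → T2 X2; X2 → T2 S; P → T1 T1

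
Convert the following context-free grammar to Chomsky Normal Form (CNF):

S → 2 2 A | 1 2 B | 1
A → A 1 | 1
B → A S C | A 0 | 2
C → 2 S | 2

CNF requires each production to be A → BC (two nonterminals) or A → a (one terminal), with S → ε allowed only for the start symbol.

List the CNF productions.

T2 → 2; T1 → 1; S → 1; A → 1; T0 → 0; B → 2; C → 2; S → T2 X0; X0 → T2 A; S → T1 X1; X1 → T2 B; A → A T1; B → A X2; X2 → S C; B → A T0; C → T2 S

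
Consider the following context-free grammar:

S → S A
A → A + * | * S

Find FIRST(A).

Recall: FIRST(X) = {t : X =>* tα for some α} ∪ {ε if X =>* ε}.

We compute FIRST(A) using the standard algorithm.
FIRST(A) = {*}
FIRST(S) = {}
Therefore, FIRST(A) = {*}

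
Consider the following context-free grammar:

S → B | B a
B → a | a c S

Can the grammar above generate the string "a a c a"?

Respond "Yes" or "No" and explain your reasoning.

No - no valid derivation exists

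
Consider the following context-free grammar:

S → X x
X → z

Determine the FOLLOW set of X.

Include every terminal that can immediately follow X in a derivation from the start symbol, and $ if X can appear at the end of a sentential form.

We compute FOLLOW(X) using the standard algorithm.
FOLLOW(S) starts with {$}.
FIRST(S) = {z}
FIRST(X) = {z}
FOLLOW(S) = {$}
FOLLOW(X) = {x}
Therefore, FOLLOW(X) = {x}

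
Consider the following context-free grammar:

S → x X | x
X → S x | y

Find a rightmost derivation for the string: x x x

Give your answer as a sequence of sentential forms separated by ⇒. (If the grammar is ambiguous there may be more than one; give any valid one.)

S ⇒ x X ⇒ x S x ⇒ x x x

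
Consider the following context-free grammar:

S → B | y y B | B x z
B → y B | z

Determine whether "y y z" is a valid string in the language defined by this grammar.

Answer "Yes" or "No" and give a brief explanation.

Yes - a valid derivation exists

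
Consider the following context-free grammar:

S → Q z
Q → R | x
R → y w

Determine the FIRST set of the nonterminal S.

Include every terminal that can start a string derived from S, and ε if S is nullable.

We compute FIRST(S) using the standard algorithm.
FIRST(Q) = {x, y}
FIRST(R) = {y}
FIRST(S) = {x, y}
Therefore, FIRST(S) = {x, y}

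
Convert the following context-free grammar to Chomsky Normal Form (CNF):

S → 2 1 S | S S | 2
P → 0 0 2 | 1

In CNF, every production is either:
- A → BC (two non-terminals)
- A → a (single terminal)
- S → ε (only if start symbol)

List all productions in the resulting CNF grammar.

T2 → 2; T1 → 1; S → 2; T0 → 0; P → 1; S → T2 X0; X0 → T1 S; S → S S; P → T0 X1; X1 → T0 T2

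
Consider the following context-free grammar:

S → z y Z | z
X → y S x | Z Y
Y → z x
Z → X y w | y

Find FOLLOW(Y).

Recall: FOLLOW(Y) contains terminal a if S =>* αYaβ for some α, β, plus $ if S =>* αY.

We compute FOLLOW(Y) using the standard algorithm.
FOLLOW(S) starts with {$}.
FIRST(S) = {z}
FIRST(X) = {y}
FIRST(Y) = {z}
FIRST(Z) = {y}
FOLLOW(S) = {$, x}
FOLLOW(X) = {y}
FOLLOW(Y) = {y}
FOLLOW(Z) = {$, x, z}
Therefore, FOLLOW(Y) = {y}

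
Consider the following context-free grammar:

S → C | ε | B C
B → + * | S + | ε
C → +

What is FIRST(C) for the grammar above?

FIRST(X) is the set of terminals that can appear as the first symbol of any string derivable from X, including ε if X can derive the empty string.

We compute FIRST(C) using the standard algorithm.
FIRST(B) = {+, ε}
FIRST(C) = {+}
FIRST(S) = {+, ε}
Therefore, FIRST(C) = {+}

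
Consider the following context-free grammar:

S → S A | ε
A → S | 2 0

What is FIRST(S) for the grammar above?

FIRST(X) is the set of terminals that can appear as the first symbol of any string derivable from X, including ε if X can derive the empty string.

We compute FIRST(S) using the standard algorithm.
FIRST(A) = {2, ε}
FIRST(S) = {2, ε}
Therefore, FIRST(S) = {2, ε}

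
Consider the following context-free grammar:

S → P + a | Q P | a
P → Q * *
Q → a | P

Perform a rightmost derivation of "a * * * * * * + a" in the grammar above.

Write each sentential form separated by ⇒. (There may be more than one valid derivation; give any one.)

S ⇒ P + a ⇒ Q * * + a ⇒ P * * + a ⇒ Q * * * * + a ⇒ P * * * * + a ⇒ Q * * * * * * + a ⇒ a * * * * * * + a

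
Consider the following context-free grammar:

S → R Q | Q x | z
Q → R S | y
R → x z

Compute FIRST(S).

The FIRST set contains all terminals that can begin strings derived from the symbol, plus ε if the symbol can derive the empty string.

We compute FIRST(S) using the standard algorithm.
FIRST(Q) = {x, y}
FIRST(R) = {x}
FIRST(S) = {x, y, z}
Therefore, FIRST(S) = {x, y, z}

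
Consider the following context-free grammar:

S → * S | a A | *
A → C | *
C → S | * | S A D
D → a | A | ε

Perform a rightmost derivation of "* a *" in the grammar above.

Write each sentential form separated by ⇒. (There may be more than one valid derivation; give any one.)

S ⇒ * S ⇒ * a A ⇒ * a *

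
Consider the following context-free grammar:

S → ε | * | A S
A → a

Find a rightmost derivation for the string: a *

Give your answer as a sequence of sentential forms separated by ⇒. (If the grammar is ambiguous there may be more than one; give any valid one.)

S ⇒ A S ⇒ A * ⇒ a *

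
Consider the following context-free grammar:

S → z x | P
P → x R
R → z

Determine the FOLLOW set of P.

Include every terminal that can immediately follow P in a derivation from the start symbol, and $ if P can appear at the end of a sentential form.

We compute FOLLOW(P) using the standard algorithm.
FOLLOW(S) starts with {$}.
FIRST(P) = {x}
FIRST(R) = {z}
FIRST(S) = {x, z}
FOLLOW(P) = {$}
FOLLOW(R) = {$}
FOLLOW(S) = {$}
Therefore, FOLLOW(P) = {$}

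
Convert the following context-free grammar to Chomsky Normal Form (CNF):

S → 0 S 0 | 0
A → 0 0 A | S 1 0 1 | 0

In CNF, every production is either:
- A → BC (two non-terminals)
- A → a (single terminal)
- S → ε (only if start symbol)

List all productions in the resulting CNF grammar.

T0 → 0; S → 0; T1 → 1; A → 0; S → T0 X0; X0 → S T0; A → T0 X1; X1 → T0 A; A → S X2; X2 → T1 X3; X3 → T0 T1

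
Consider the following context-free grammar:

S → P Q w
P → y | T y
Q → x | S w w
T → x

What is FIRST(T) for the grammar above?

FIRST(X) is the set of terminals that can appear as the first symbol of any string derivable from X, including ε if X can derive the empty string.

We compute FIRST(T) using the standard algorithm.
FIRST(P) = {x, y}
FIRST(Q) = {x, y}
FIRST(S) = {x, y}
FIRST(T) = {x}
Therefore, FIRST(T) = {x}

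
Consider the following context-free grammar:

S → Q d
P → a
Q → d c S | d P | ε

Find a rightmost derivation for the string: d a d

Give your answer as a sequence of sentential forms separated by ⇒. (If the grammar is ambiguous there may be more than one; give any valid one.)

S ⇒ Q d ⇒ d P d ⇒ d a d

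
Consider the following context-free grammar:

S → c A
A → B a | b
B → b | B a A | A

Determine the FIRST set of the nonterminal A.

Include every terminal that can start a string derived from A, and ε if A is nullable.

We compute FIRST(A) using the standard algorithm.
FIRST(A) = {b}
FIRST(B) = {b}
FIRST(S) = {c}
Therefore, FIRST(A) = {b}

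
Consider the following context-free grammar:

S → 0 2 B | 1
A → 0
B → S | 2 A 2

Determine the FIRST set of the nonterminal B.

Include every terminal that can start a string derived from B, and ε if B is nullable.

We compute FIRST(B) using the standard algorithm.
FIRST(A) = {0}
FIRST(B) = {0, 1, 2}
FIRST(S) = {0, 1}
Therefore, FIRST(B) = {0, 1, 2}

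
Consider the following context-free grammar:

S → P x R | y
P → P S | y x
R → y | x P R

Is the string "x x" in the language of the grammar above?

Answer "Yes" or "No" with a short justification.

No - no valid derivation exists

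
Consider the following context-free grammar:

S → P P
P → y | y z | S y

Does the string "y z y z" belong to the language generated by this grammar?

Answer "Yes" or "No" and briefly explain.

Yes - a valid derivation exists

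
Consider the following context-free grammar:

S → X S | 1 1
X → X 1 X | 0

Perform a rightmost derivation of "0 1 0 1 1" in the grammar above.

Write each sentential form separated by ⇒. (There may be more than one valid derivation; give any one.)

S ⇒ X S ⇒ X 1 1 ⇒ X 1 X 1 1 ⇒ X 1 0 1 1 ⇒ 0 1 0 1 1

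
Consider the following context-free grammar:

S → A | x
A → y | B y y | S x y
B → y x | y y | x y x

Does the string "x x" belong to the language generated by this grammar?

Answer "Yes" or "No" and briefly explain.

No - no valid derivation exists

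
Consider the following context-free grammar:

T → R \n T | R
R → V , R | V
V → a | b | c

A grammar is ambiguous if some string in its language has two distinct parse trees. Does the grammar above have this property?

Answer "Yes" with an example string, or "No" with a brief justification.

No - the grammar is unambiguous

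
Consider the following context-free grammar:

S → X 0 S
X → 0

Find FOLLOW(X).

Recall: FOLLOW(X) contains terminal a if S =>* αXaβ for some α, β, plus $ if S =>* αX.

We compute FOLLOW(X) using the standard algorithm.
FOLLOW(S) starts with {$}.
FIRST(S) = {0}
FIRST(X) = {0}
FOLLOW(S) = {$}
FOLLOW(X) = {0}
Therefore, FOLLOW(X) = {0}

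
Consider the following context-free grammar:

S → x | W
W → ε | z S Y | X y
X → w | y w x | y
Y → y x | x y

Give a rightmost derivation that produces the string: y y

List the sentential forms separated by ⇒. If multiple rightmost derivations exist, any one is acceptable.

S ⇒ W ⇒ X y ⇒ y y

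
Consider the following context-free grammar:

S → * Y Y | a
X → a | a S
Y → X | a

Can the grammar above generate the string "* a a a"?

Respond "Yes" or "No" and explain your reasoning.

Yes - a valid derivation exists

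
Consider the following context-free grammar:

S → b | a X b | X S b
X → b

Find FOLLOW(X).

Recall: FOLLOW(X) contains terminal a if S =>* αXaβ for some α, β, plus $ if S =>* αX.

We compute FOLLOW(X) using the standard algorithm.
FOLLOW(S) starts with {$}.
FIRST(S) = {a, b}
FIRST(X) = {b}
FOLLOW(S) = {$, b}
FOLLOW(X) = {a, b}
Therefore, FOLLOW(X) = {a, b}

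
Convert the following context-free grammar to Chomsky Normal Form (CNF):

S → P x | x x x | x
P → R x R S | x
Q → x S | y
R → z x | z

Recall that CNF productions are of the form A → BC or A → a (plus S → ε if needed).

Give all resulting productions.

TX → x; S → x; P → x; Q → y; TZ → z; R → z; S → P TX; S → TX X0; X0 → TX TX; P → R X1; X1 → TX X2; X2 → R S; Q → TX S; R → TZ TX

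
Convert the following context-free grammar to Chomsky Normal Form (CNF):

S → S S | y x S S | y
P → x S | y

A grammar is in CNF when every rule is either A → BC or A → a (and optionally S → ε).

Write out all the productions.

TY → y; TX → x; S → y; P → y; S → S S; S → TY X0; X0 → TX X1; X1 → S S; P → TX S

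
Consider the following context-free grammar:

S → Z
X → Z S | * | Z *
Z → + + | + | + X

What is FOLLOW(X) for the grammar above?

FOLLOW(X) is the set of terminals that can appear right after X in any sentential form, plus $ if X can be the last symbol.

We compute FOLLOW(X) using the standard algorithm.
FOLLOW(S) starts with {$}.
FIRST(S) = {+}
FIRST(X) = {*, +}
FIRST(Z) = {+}
FOLLOW(S) = {$, *, +}
FOLLOW(X) = {$, *, +}
FOLLOW(Z) = {$, *, +}
Therefore, FOLLOW(X) = {$, *, +}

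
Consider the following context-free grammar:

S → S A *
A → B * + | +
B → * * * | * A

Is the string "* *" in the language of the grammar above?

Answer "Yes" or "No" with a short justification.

No - no valid derivation exists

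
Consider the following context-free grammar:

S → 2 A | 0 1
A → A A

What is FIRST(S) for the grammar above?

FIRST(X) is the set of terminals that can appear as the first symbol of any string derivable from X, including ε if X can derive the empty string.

We compute FIRST(S) using the standard algorithm.
FIRST(A) = {}
FIRST(S) = {0, 2}
Therefore, FIRST(S) = {0, 2}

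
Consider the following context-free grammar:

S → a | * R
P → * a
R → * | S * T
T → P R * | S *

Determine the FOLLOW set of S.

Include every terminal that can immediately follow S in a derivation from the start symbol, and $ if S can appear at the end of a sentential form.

We compute FOLLOW(S) using the standard algorithm.
FOLLOW(S) starts with {$}.
FIRST(P) = {*}
FIRST(R) = {*, a}
FIRST(S) = {*, a}
FIRST(T) = {*, a}
FOLLOW(P) = {*, a}
FOLLOW(R) = {$, *}
FOLLOW(S) = {$, *}
FOLLOW(T) = {$, *}
Therefore, FOLLOW(S) = {$, *}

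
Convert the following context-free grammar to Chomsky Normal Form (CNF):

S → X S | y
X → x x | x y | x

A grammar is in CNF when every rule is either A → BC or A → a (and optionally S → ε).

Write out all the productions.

S → y; TX → x; TY → y; X → x; S → X S; X → TX TX; X → TX TY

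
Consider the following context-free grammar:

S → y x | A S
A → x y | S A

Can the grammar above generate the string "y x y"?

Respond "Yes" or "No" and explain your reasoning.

No - no valid derivation exists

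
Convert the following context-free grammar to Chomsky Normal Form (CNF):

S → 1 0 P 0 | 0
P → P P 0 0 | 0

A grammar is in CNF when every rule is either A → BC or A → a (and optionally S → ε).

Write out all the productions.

T1 → 1; T0 → 0; S → 0; P → 0; S → T1 X0; X0 → T0 X1; X1 → P T0; P → P X2; X2 → P X3; X3 → T0 T0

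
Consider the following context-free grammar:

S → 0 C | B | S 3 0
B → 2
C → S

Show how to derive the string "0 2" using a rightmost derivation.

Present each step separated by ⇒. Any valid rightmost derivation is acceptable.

S ⇒ 0 C ⇒ 0 S ⇒ 0 B ⇒ 0 2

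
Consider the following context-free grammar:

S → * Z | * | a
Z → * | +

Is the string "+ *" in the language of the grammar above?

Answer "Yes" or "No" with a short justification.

No - no valid derivation exists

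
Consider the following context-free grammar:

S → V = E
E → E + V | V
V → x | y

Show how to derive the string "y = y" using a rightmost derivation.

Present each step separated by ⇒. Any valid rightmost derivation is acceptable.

S ⇒ V = E ⇒ V = V ⇒ V = y ⇒ y = y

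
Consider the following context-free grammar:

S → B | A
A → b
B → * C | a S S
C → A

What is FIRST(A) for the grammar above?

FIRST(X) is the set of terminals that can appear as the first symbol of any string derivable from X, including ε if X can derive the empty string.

We compute FIRST(A) using the standard algorithm.
FIRST(A) = {b}
FIRST(B) = {*, a}
FIRST(C) = {b}
FIRST(S) = {*, a, b}
Therefore, FIRST(A) = {b}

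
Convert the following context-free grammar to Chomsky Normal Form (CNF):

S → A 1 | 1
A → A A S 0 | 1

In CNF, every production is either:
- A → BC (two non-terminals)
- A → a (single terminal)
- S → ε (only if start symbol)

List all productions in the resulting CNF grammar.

T1 → 1; S → 1; T0 → 0; A → 1; S → A T1; A → A X0; X0 → A X1; X1 → S T0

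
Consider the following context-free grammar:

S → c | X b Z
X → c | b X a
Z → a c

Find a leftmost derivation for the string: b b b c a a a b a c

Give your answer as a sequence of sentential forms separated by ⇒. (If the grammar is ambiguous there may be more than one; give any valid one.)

S ⇒ X b Z ⇒ b X a b Z ⇒ b b X a a b Z ⇒ b b b X a a a b Z ⇒ b b b c a a a b Z ⇒ b b b c a a a b a c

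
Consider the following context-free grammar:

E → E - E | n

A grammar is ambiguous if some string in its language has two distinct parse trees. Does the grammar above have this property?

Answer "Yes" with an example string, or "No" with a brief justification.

Yes - the string 'n - n - n' has two distinct parse trees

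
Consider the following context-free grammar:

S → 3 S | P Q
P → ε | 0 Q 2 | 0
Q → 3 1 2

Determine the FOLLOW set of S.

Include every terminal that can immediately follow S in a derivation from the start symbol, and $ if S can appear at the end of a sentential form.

We compute FOLLOW(S) using the standard algorithm.
FOLLOW(S) starts with {$}.
FIRST(P) = {0, ε}
FIRST(Q) = {3}
FIRST(S) = {0, 3}
FOLLOW(P) = {3}
FOLLOW(Q) = {$, 2}
FOLLOW(S) = {$}
Therefore, FOLLOW(S) = {$}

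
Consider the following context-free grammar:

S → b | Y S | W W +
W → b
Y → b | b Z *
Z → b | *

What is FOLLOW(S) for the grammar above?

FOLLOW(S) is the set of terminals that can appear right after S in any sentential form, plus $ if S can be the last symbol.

We compute FOLLOW(S) using the standard algorithm.
FOLLOW(S) starts with {$}.
FIRST(S) = {b}
FIRST(W) = {b}
FIRST(Y) = {b}
FIRST(Z) = {*, b}
FOLLOW(S) = {$}
FOLLOW(W) = {+, b}
FOLLOW(Y) = {b}
FOLLOW(Z) = {*}
Therefore, FOLLOW(S) = {$}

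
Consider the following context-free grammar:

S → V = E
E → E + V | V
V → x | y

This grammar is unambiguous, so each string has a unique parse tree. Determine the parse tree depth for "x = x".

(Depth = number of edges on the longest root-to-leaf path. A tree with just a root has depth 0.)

3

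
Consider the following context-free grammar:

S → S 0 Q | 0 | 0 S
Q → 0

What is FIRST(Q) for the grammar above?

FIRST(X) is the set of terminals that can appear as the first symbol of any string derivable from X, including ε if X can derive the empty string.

We compute FIRST(Q) using the standard algorithm.
FIRST(Q) = {0}
FIRST(S) = {0}
Therefore, FIRST(Q) = {0}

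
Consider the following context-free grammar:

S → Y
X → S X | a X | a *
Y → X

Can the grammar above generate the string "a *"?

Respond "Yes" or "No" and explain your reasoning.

Yes - a valid derivation exists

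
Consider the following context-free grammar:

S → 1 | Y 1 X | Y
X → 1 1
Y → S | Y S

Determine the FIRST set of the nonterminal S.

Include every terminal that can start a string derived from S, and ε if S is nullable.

We compute FIRST(S) using the standard algorithm.
FIRST(S) = {1}
FIRST(X) = {1}
FIRST(Y) = {1}
Therefore, FIRST(S) = {1}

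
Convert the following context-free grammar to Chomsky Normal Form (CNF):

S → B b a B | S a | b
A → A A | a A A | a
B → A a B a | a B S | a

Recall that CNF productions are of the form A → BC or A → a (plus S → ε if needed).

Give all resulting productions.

TB → b; TA → a; S → b; A → a; B → a; S → B X0; X0 → TB X1; X1 → TA B; S → S TA; A → A A; A → TA X2; X2 → A A; B → A X3; X3 → TA X4; X4 → B TA; B → TA X5; X5 → B S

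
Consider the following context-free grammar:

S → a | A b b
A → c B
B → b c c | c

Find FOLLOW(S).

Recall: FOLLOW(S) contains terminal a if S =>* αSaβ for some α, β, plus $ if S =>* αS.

We compute FOLLOW(S) using the standard algorithm.
FOLLOW(S) starts with {$}.
FIRST(A) = {c}
FIRST(B) = {b, c}
FIRST(S) = {a, c}
FOLLOW(A) = {b}
FOLLOW(B) = {b}
FOLLOW(S) = {$}
Therefore, FOLLOW(S) = {$}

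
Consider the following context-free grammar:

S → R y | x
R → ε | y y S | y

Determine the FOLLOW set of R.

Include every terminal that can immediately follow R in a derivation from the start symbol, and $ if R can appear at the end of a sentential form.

We compute FOLLOW(R) using the standard algorithm.
FOLLOW(S) starts with {$}.
FIRST(R) = {y, ε}
FIRST(S) = {x, y}
FOLLOW(R) = {y}
FOLLOW(S) = {$, y}
Therefore, FOLLOW(R) = {y}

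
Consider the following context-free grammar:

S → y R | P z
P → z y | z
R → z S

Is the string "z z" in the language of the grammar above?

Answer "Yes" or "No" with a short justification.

Yes - a valid derivation exists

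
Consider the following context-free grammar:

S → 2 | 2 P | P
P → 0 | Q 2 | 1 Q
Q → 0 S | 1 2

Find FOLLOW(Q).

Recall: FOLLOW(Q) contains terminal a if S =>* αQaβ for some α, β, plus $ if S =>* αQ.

We compute FOLLOW(Q) using the standard algorithm.
FOLLOW(S) starts with {$}.
FIRST(P) = {0, 1}
FIRST(Q) = {0, 1}
FIRST(S) = {0, 1, 2}
FOLLOW(P) = {$, 2}
FOLLOW(Q) = {$, 2}
FOLLOW(S) = {$, 2}
Therefore, FOLLOW(Q) = {$, 2}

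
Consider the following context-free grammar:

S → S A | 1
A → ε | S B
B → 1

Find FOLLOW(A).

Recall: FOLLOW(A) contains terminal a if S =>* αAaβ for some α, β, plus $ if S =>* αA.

We compute FOLLOW(A) using the standard algorithm.
FOLLOW(S) starts with {$}.
FIRST(A) = {1, ε}
FIRST(B) = {1}
FIRST(S) = {1}
FOLLOW(A) = {$, 1}
FOLLOW(B) = {$, 1}
FOLLOW(S) = {$, 1}
Therefore, FOLLOW(A) = {$, 1}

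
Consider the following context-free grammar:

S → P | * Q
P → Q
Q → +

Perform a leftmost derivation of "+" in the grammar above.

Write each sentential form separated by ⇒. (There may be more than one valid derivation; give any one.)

S ⇒ P ⇒ Q ⇒ +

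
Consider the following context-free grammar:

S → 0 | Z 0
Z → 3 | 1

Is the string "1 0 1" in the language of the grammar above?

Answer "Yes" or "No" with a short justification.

No - no valid derivation exists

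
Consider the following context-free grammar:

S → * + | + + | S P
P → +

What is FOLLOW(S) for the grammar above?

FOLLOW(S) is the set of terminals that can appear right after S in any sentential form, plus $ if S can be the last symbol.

We compute FOLLOW(S) using the standard algorithm.
FOLLOW(S) starts with {$}.
FIRST(P) = {+}
FIRST(S) = {*, +}
FOLLOW(P) = {$, +}
FOLLOW(S) = {$, +}
Therefore, FOLLOW(S) = {$, +}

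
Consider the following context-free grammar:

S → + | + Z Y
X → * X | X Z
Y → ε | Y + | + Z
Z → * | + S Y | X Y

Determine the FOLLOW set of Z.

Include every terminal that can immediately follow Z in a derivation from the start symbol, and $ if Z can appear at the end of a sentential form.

We compute FOLLOW(Z) using the standard algorithm.
FOLLOW(S) starts with {$}.
FIRST(S) = {+}
FIRST(X) = {*}
FIRST(Y) = {+, ε}
FIRST(Z) = {*, +}
FOLLOW(S) = {$, *, +}
FOLLOW(X) = {$, *, +}
FOLLOW(Y) = {$, *, +}
FOLLOW(Z) = {$, *, +}
Therefore, FOLLOW(Z) = {$, *, +}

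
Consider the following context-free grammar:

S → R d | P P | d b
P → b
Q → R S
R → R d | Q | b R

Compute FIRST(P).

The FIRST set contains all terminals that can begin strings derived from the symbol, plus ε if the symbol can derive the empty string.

We compute FIRST(P) using the standard algorithm.
FIRST(P) = {b}
FIRST(Q) = {b}
FIRST(R) = {b}
FIRST(S) = {b, d}
Therefore, FIRST(P) = {b}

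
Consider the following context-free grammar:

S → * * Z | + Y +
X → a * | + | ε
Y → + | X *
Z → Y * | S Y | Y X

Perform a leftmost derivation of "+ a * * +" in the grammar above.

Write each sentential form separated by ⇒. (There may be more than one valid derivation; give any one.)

S ⇒ + Y + ⇒ + X * + ⇒ + a * * +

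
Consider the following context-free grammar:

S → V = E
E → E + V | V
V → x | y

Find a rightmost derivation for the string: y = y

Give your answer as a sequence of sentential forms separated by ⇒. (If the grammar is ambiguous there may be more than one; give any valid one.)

S ⇒ V = E ⇒ V = V ⇒ V = y ⇒ y = y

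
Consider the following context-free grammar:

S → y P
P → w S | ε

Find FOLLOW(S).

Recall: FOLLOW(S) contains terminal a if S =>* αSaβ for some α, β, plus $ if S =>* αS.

We compute FOLLOW(S) using the standard algorithm.
FOLLOW(S) starts with {$}.
FIRST(P) = {w, ε}
FIRST(S) = {y}
FOLLOW(P) = {$}
FOLLOW(S) = {$}
Therefore, FOLLOW(S) = {$}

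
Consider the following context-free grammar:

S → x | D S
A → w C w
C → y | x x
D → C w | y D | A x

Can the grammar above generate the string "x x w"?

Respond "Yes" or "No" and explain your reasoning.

No - no valid derivation exists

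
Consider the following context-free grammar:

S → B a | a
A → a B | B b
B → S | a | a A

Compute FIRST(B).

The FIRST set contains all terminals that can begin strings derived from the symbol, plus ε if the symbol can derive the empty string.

We compute FIRST(B) using the standard algorithm.
FIRST(A) = {a}
FIRST(B) = {a}
FIRST(S) = {a}
Therefore, FIRST(B) = {a}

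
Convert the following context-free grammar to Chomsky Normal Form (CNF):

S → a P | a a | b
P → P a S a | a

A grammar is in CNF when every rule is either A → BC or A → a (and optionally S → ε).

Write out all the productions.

TA → a; S → b; P → a; S → TA P; S → TA TA; P → P X0; X0 → TA X1; X1 → S TA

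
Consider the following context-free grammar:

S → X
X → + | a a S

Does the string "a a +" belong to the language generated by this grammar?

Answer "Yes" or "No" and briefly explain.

Yes - a valid derivation exists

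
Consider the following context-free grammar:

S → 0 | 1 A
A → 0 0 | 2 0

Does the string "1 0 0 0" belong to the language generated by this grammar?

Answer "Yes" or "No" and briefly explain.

No - no valid derivation exists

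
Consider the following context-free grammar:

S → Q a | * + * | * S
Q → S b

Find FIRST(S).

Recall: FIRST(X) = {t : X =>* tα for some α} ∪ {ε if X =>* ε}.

We compute FIRST(S) using the standard algorithm.
FIRST(Q) = {*}
FIRST(S) = {*}
Therefore, FIRST(S) = {*}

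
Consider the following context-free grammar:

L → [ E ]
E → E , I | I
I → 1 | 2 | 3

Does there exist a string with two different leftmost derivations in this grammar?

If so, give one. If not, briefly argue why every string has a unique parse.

No - every string in the language has a unique leftmost derivation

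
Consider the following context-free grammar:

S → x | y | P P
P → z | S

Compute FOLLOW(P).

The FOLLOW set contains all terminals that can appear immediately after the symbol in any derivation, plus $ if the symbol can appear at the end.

We compute FOLLOW(P) using the standard algorithm.
FOLLOW(S) starts with {$}.
FIRST(P) = {x, y, z}
FIRST(S) = {x, y, z}
FOLLOW(P) = {$, x, y, z}
FOLLOW(S) = {$, x, y, z}
Therefore, FOLLOW(P) = {$, x, y, z}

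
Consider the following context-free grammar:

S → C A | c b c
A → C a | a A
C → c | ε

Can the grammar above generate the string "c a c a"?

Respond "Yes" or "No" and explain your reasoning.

Yes - a valid derivation exists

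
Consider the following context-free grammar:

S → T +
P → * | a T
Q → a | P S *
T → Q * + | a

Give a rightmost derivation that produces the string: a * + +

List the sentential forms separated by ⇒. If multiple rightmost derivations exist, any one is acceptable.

S ⇒ T + ⇒ Q * + + ⇒ a * + +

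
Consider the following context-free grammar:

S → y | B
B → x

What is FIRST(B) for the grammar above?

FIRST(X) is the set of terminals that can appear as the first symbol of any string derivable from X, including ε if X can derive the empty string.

We compute FIRST(B) using the standard algorithm.
FIRST(B) = {x}
FIRST(S) = {x, y}
Therefore, FIRST(B) = {x}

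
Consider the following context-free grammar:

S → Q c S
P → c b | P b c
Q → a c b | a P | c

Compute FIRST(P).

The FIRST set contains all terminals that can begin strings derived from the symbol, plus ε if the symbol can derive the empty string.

We compute FIRST(P) using the standard algorithm.
FIRST(P) = {c}
FIRST(Q) = {a, c}
FIRST(S) = {a, c}
Therefore, FIRST(P) = {c}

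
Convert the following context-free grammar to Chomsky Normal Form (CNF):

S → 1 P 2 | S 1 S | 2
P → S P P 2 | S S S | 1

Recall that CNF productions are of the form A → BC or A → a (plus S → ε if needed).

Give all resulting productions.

T1 → 1; T2 → 2; S → 2; P → 1; S → T1 X0; X0 → P T2; S → S X1; X1 → T1 S; P → S X2; X2 → P X3; X3 → P T2; P → S X4; X4 → S S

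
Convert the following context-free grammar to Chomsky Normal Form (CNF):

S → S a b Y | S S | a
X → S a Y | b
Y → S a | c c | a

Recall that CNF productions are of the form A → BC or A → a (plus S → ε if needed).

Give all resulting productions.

TA → a; TB → b; S → a; X → b; TC → c; Y → a; S → S X0; X0 → TA X1; X1 → TB Y; S → S S; X → S X2; X2 → TA Y; Y → S TA; Y → TC TC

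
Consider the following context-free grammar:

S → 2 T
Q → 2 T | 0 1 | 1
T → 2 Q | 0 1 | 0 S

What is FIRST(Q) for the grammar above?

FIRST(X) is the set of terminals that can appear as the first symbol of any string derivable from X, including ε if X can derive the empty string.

We compute FIRST(Q) using the standard algorithm.
FIRST(Q) = {0, 1, 2}
FIRST(S) = {2}
FIRST(T) = {0, 2}
Therefore, FIRST(Q) = {0, 1, 2}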